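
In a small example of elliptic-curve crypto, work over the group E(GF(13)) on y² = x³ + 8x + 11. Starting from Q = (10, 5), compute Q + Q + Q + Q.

Repeated addition: build up to 4Q.
2Q: tangent at (10, 5): λ = (3·10² + 8)/(2·5) ≡ 9/10. 10⁻¹ ≡ 4 (mod 13), so λ ≡ 9·4 ≡ 10.
  x = λ² - 10 - 10 = 100 - 20 ≡ 2; y = λ·(10 - 2) - 5 ≡ 10. → (2, 10)
3Q: (2, 10) + (10, 5). λ = (5 - 10)/(10 - 2) ≡ 8/8 mod 13. 8⁻¹ ≡ 5 (mod 13), so λ ≡ 1.
  x = λ² - 2 - 10 = 1 - 12 ≡ 2; y = λ·(2 - 2) - 10 ≡ 3. → (2, 3)
4Q: (2, 3) + (10, 5). λ = (5 - 3)/(10 - 2) ≡ 2/8 mod 13. 8⁻¹ ≡ 5 (mod 13) since 8·5 = 40 ≡ 1, so λ ≡ 10.
  x = λ² - 2 - 10 = 100 - 12 ≡ 10; y = λ·(2 - 10) - 3 ≡ 8. → (10, 8)

(10, 8)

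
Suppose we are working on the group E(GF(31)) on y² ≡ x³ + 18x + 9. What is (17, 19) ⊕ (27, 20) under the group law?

(17, 19) + (27, 20). λ = (20 - 19)/(27 - 17) ≡ 1/10 mod 31. 10⁻¹ ≡ 28 (mod 31) since 10·28 = 280 ≡ 1, so λ ≡ 28.
  x = λ² - 17 - 27 = 784 - 44 ≡ 27; y = λ·(17 - 27) - 19 ≡ 11. → (27, 11)

(27, 11)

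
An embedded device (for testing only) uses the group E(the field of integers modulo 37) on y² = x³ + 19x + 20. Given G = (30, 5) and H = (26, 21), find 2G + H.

First 2G:
Repeated addition: build up to 2G.
2G: tangent at (30, 5): λ = (3·30² + 19)/(2·5) ≡ 18/10. 10⁻¹ ≡ 26 (mod 37), so λ ≡ 18·26 ≡ 24.
  x = λ² - 30 - 30 = 576 - 60 ≡ 35; y = λ·(30 - 35) - 5 ≡ 23. → (35, 23)
2G = (35, 23).
Finally 2G + H:
(35, 23) + (26, 21). λ = (21 - 23)/(26 - 35) ≡ 35/28 mod 37. 28⁻¹ ≡ 4 (mod 37), so λ ≡ 29.
  x = λ² - 35 - 26 = 841 - 61 ≡ 3; y = λ·(35 - 3) - 23 ≡ 17. → (3, 17)

(3, 17)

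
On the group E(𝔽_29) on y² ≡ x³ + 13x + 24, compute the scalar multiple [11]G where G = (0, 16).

Double-and-add on 11 = (1011)₂. Start with G = (0, 16) for the leading 1-bit.
double: tangent at (0, 16): λ = (3·0² + 13)/(2·16) ≡ 13/3. 3⁻¹ ≡ 10 (mod 29), so λ ≡ 13·10 ≡ 14.
  x = λ² - 0 - 0 = 196 - 0 ≡ 22; y = λ·(0 - 22) - 16 ≡ 24. → (22, 24)
double: tangent at (22, 24): λ = (3·22² + 13)/(2·24) ≡ 15/19. 19⁻¹ ≡ 26 (mod 29), so λ ≡ 15·26 ≡ 13.
  x = λ² - 22 - 22 = 169 - 44 ≡ 9; y = λ·(22 - 9) - 24 ≡ 0. → (9, 0)
add G: (9, 0) + (0, 16). λ = (16 - 0)/(0 - 9) ≡ 16/20 mod 29. 20⁻¹ ≡ 16 (mod 29), so λ ≡ 24.
  x = λ² - 9 - 0 = 576 - 9 ≡ 16; y = λ·(9 - 16) - 0 ≡ 6. → (16, 6)
double: tangent at (16, 6): λ = (3·16² + 13)/(2·6) ≡ 27/12. 12⁻¹ ≡ 17 (mod 29), so λ ≡ 27·17 ≡ 24.
  x = λ² - 16 - 16 = 576 - 32 ≡ 22; y = λ·(16 - 22) - 6 ≡ 24. → (22, 24)
add G: (22, 24) + (0, 16). λ = (16 - 24)/(0 - 22) ≡ 21/7 mod 29. 7⁻¹ ≡ 25 (mod 29) since 7·25 = 175 ≡ 1, so λ ≡ 3.
  x = λ² - 22 - 0 = 9 - 22 ≡ 16; y = λ·(22 - 16) - 24 ≡ 23. → (16, 23)

(16, 23)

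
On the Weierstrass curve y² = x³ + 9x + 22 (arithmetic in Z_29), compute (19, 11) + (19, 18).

O

The two points share x = 19 and their y-coordinates satisfy 11 + 18 ≡ 0 (mod 29), so they are inverses. Their sum is 𝒪.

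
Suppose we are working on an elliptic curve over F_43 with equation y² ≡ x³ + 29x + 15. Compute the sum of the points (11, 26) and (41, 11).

(2, 34)

(11, 26) + (41, 11). λ = (11 - 26)/(41 - 11) ≡ 28/30 mod 43. 30⁻¹ ≡ 33 (mod 43), so λ ≡ 21.
  x = λ² - 11 - 41 = 441 - 52 ≡ 2; y = λ·(11 - 2) - 26 ≡ 34. → (2, 34)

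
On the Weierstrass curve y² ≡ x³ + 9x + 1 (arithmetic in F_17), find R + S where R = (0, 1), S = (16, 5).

(0, 1) + (16, 5). λ = (5 - 1)/(16 - 0) ≡ 4/16 mod 17. 16⁻¹ ≡ 16 (mod 17) since 16·16 = 256 ≡ 1, so λ ≡ 13.
  x = λ² - 0 - 16 = 169 - 16 ≡ 0; y = λ·(0 - 0) - 1 ≡ 16. → (0, 16)

(0, 16)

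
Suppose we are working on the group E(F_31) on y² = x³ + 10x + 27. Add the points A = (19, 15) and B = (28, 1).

(19, 15) + (28, 1). λ = (1 - 15)/(28 - 19) ≡ 17/9 mod 31. 9⁻¹ ≡ 7 (mod 31), so λ ≡ 26.
  x = λ² - 19 - 28 = 676 - 47 ≡ 9; y = λ·(19 - 9) - 15 ≡ 28. → (9, 28)

(9, 28)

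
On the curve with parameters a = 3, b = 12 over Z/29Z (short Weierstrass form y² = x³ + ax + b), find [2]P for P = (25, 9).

tangent at (25, 9): λ = (3·25² + 3)/(2·9) ≡ 22/18. 18⁻¹ ≡ 21 (mod 29) since 18·21 = 378 ≡ 1, so λ ≡ 22·21 ≡ 27.
  x = λ² - 25 - 25 = 729 - 50 ≡ 12; y = λ·(25 - 12) - 9 ≡ 23. → (12, 23)

(12, 23)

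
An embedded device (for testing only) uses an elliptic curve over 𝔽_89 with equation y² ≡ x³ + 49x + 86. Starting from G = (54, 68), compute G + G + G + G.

Repeated addition: build up to 4G.
2G: tangent at (54, 68): λ = (3·54² + 49)/(2·68) ≡ 75/47. 47⁻¹ ≡ 36 (mod 89), so λ ≡ 75·36 ≡ 30.
  x = λ² - 54 - 54 = 900 - 108 ≡ 80; y = λ·(54 - 80) - 68 ≡ 42. → (80, 42)
3G: (80, 42) + (54, 68). λ = (68 - 42)/(54 - 80) ≡ 26/63 mod 89. 63⁻¹ ≡ 65 (mod 89) since 63·65 = 4095 ≡ 1, so λ ≡ 88.
  x = λ² - 80 - 54 = 7744 - 134 ≡ 45; y = λ·(80 - 45) - 42 ≡ 12. → (45, 12)
4G: (45, 12) + (54, 68). λ = (68 - 12)/(54 - 45) ≡ 56/9 mod 89. 9⁻¹ ≡ 10 (mod 89), so λ ≡ 26.
  x = λ² - 45 - 54 = 676 - 99 ≡ 43; y = λ·(45 - 43) - 12 ≡ 40. → (43, 40)

(43, 40)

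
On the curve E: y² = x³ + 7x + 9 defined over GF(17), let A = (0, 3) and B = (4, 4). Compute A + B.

(12, 11)

(0, 3) + (4, 4). λ = (4 - 3)/(4 - 0) ≡ 1/4 mod 17. 4⁻¹ ≡ 13 (mod 17), so λ ≡ 13.
  x = λ² - 0 - 4 = 169 - 4 ≡ 12; y = λ·(0 - 12) - 3 ≡ 11. → (12, 11)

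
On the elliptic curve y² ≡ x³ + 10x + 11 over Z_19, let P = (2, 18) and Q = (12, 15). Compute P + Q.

(2, 18) + (12, 15). λ = (15 - 18)/(12 - 2) ≡ 16/10 mod 19. 10⁻¹ ≡ 2 (mod 19), so λ ≡ 13.
  x = λ² - 2 - 12 = 169 - 14 ≡ 3; y = λ·(2 - 3) - 18 ≡ 7. → (3, 7)

(3, 7)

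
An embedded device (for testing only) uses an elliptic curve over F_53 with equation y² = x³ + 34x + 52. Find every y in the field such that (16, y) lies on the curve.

x³ + 34x + 52 = 4692 ≡ 28 (mod 53).
Square roots of 28 mod 53: 9 and 44 (since 9² = 81 ≡ 28).

9, 44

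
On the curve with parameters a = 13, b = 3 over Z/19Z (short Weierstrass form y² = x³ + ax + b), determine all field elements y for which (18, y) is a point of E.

x³ + 13x + 3 = 6069 ≡ 8 (mod 19).
8 is a non-residue mod 19; no y exists.

none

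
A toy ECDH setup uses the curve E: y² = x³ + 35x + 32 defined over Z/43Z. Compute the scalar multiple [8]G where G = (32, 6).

Repeated addition: build up to 8G.
2G: tangent at (32, 6): λ = (3·32² + 35)/(2·6) ≡ 11/12. 12⁻¹ ≡ 18 (mod 43), so λ ≡ 11·18 ≡ 26.
  x = λ² - 32 - 32 = 676 - 64 ≡ 10; y = λ·(32 - 10) - 6 ≡ 7. → (10, 7)
3G: (10, 7) + (32, 6). λ = (6 - 7)/(32 - 10) ≡ 42/22 mod 43. 22⁻¹ ≡ 2 (mod 43), so λ ≡ 41.
  x = λ² - 10 - 32 = 1681 - 42 ≡ 5; y = λ·(10 - 5) - 7 ≡ 26. → (5, 26)
4G: (5, 26) + (32, 6). λ = (6 - 26)/(32 - 5) ≡ 23/27 mod 43. 27⁻¹ ≡ 8 (mod 43) since 27·8 = 216 ≡ 1, so λ ≡ 12.
  x = λ² - 5 - 32 = 144 - 37 ≡ 21; y = λ·(5 - 21) - 26 ≡ 40. → (21, 40)
5G: (21, 40) + (32, 6). λ = (6 - 40)/(32 - 21) ≡ 9/11 mod 43. 11⁻¹ ≡ 4 (mod 43) since 11·4 = 44 ≡ 1, so λ ≡ 36.
  x = λ² - 21 - 32 = 1296 - 53 ≡ 39; y = λ·(21 - 39) - 40 ≡ 0. → (39, 0)
6G: (39, 0) + (32, 6). λ = (6 - 0)/(32 - 39) ≡ 6/36 mod 43. 36⁻¹ ≡ 6 (mod 43), so λ ≡ 36.
  x = λ² - 39 - 32 = 1296 - 71 ≡ 21; y = λ·(39 - 21) - 0 ≡ 3. → (21, 3)
7G: (21, 3) + (32, 6). λ = (6 - 3)/(32 - 21) ≡ 3/11 mod 43. 11⁻¹ ≡ 4 (mod 43), so λ ≡ 12.
  x = λ² - 21 - 32 = 144 - 53 ≡ 5; y = λ·(21 - 5) - 3 ≡ 17. → (5, 17)
8G: (5, 17) + (32, 6). λ = (6 - 17)/(32 - 5) ≡ 32/27 mod 43. 27⁻¹ ≡ 8 (mod 43) since 27·8 = 216 ≡ 1, so λ ≡ 41.
  x = λ² - 5 - 32 = 1681 - 37 ≡ 10; y = λ·(5 - 10) - 17 ≡ 36. → (10, 36)

(10, 36)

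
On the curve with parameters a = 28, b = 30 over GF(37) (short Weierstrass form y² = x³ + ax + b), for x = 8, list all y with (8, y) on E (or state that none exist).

10, 27

x³ + 28x + 30 = 766 ≡ 26 (mod 37).
Square roots of 26 mod 37: 10 and 27 (since 10² = 100 ≡ 26).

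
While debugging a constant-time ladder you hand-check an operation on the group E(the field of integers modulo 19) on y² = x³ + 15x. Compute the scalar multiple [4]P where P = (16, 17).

Repeated addition: build up to 4P.
2P: tangent at (16, 17): λ = (3·16² + 15)/(2·17) ≡ 4/15. 15⁻¹ ≡ 14 (mod 19), so λ ≡ 4·14 ≡ 18.
  x = λ² - 16 - 16 = 324 - 32 ≡ 7; y = λ·(16 - 7) - 17 ≡ 12. → (7, 12)
3P: (7, 12) + (16, 17). λ = (17 - 12)/(16 - 7) ≡ 5/9 mod 19. 9⁻¹ ≡ 17 (mod 19), so λ ≡ 9.
  x = λ² - 7 - 16 = 81 - 23 ≡ 1; y = λ·(7 - 1) - 12 ≡ 4. → (1, 4)
4P: (1, 4) + (16, 17). λ = (17 - 4)/(16 - 1) ≡ 13/15 mod 19. 15⁻¹ ≡ 14 (mod 19), so λ ≡ 11.
  x = λ² - 1 - 16 = 121 - 17 ≡ 9; y = λ·(1 - 9) - 4 ≡ 3. → (9, 3)

(9, 3)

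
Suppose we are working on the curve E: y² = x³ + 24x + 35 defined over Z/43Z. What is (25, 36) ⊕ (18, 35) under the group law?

(36, 30)

(25, 36) + (18, 35). λ = (35 - 36)/(18 - 25) ≡ 42/36 mod 43. 36⁻¹ ≡ 6 (mod 43), so λ ≡ 37.
  x = λ² - 25 - 18 = 1369 - 43 ≡ 36; y = λ·(25 - 36) - 36 ≡ 30. → (36, 30)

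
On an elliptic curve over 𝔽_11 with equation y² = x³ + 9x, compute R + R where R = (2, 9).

(5, 4)

tangent at (2, 9): λ = (3·2² + 9)/(2·9) ≡ 10/7. 7⁻¹ ≡ 8 (mod 11) since 7·8 = 56 ≡ 1, so λ ≡ 10·8 ≡ 3.
  x = λ² - 2 - 2 = 9 - 4 ≡ 5; y = λ·(2 - 5) - 9 ≡ 4. → (5, 4)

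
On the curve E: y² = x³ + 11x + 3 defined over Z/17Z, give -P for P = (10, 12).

-(10, 12) = (10, -12 mod 17) = (10, 5).

(10, 5)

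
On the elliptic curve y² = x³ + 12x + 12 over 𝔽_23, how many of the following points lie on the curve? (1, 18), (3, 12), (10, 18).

(1, 18): 18² ≡ 2, rhs ≡ 2 → on.
(3, 12): 12² ≡ 6, rhs ≡ 6 → on.
(10, 18): 18² ≡ 2, rhs ≡ 5 → off.

2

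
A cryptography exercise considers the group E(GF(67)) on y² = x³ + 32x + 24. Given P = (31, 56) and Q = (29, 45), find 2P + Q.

First 2P:
Repeated addition: build up to 2P.
2P: tangent at (31, 56): λ = (3·31² + 32)/(2·56) ≡ 34/45. 45⁻¹ ≡ 3 (mod 67) since 45·3 = 135 ≡ 1, so λ ≡ 34·3 ≡ 35.
  x = λ² - 31 - 31 = 1225 - 62 ≡ 24; y = λ·(31 - 24) - 56 ≡ 55. → (24, 55)
2P = (24, 55).
Finally 2P + Q:
(24, 55) + (29, 45). λ = (45 - 55)/(29 - 24) ≡ 57/5 mod 67. 5⁻¹ ≡ 27 (mod 67) since 5·27 = 135 ≡ 1, so λ ≡ 65.
  x = λ² - 24 - 29 = 4225 - 53 ≡ 18; y = λ·(24 - 18) - 55 ≡ 0. → (18, 0)

(18, 0)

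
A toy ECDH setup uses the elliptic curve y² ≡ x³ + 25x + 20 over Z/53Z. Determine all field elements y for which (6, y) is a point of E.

11, 42

x³ + 25x + 20 = 386 ≡ 15 (mod 53).
Square roots of 15 mod 53: 11 and 42 (since 11² = 121 ≡ 15).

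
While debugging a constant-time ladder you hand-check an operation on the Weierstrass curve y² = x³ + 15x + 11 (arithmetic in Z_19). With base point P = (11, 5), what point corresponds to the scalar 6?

(17, 7)

Double-and-add on 6 = (110)₂. Start with P = (11, 5) for the leading 1-bit.
double: tangent at (11, 5): λ = (3·11² + 15)/(2·5) ≡ 17/10. 10⁻¹ ≡ 2 (mod 19) since 10·2 = 20 ≡ 1, so λ ≡ 17·2 ≡ 15.
  x = λ² - 11 - 11 = 225 - 22 ≡ 13; y = λ·(11 - 13) - 5 ≡ 3. → (13, 3)
add P: (13, 3) + (11, 5). λ = (5 - 3)/(11 - 13) ≡ 2/17 mod 19. 17⁻¹ ≡ 9 (mod 19), so λ ≡ 18.
  x = λ² - 13 - 11 = 324 - 24 ≡ 15; y = λ·(13 - 15) - 3 ≡ 18. → (15, 18)
double: tangent at (15, 18): λ = (3·15² + 15)/(2·18) ≡ 6/17. 17⁻¹ ≡ 9 (mod 19), so λ ≡ 6·9 ≡ 16.
  x = λ² - 15 - 15 = 256 - 30 ≡ 17; y = λ·(15 - 17) - 18 ≡ 7. → (17, 7)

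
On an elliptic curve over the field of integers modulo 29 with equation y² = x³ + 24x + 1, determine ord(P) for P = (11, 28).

11

2P: tangent at (11, 28): λ = (3·11² + 24)/(2·28) ≡ 10/27. 27⁻¹ ≡ 14 (mod 29), so λ ≡ 10·14 ≡ 24.
  x = λ² - 11 - 11 = 576 - 22 ≡ 3; y = λ·(11 - 3) - 28 ≡ 19. → (3, 19)
3P: (3, 19) + (11, 28). λ = (28 - 19)/(11 - 3) ≡ 9/8 mod 29. 8⁻¹ ≡ 11 (mod 29), so λ ≡ 12.
  x = λ² - 3 - 11 = 144 - 14 ≡ 14; y = λ·(3 - 14) - 19 ≡ 23. → (14, 23)
4P: (14, 23) + (11, 28). λ = (28 - 23)/(11 - 14) ≡ 5/26 mod 29. 26⁻¹ ≡ 19 (mod 29), so λ ≡ 8.
  x = λ² - 14 - 11 = 64 - 25 ≡ 10; y = λ·(14 - 10) - 23 ≡ 9. → (10, 9)
5P: (10, 9) + (11, 28). λ = (28 - 9)/(11 - 10) ≡ 19/1 mod 29. 1⁻¹ ≡ 1 (mod 29), so λ ≡ 19.
  x = λ² - 10 - 11 = 361 - 21 ≡ 21; y = λ·(10 - 21) - 9 ≡ 14. → (21, 14)
6P: (21, 14) + (11, 28). λ = (28 - 14)/(11 - 21) ≡ 14/19 mod 29. 19⁻¹ ≡ 26 (mod 29), so λ ≡ 16.
  x = λ² - 21 - 11 = 256 - 32 ≡ 21; y = λ·(21 - 21) - 14 ≡ 15. → (21, 15)
7P: (21, 15) + (11, 28). λ = (28 - 15)/(11 - 21) ≡ 13/19 mod 29. 19⁻¹ ≡ 26 (mod 29), so λ ≡ 19.
  x = λ² - 21 - 11 = 361 - 32 ≡ 10; y = λ·(21 - 10) - 15 ≡ 20. → (10, 20)
8P: (10, 20) + (11, 28). λ = (28 - 20)/(11 - 10) ≡ 8/1 mod 29. 1⁻¹ ≡ 1 (mod 29), so λ ≡ 8.
  x = λ² - 10 - 11 = 64 - 21 ≡ 14; y = λ·(10 - 14) - 20 ≡ 6. → (14, 6)
9P: (14, 6) + (11, 28). λ = (28 - 6)/(11 - 14) ≡ 22/26 mod 29. 26⁻¹ ≡ 19 (mod 29), so λ ≡ 12.
  x = λ² - 14 - 11 = 144 - 25 ≡ 3; y = λ·(14 - 3) - 6 ≡ 10. → (3, 10)
10P: (3, 10) + (11, 28). λ = (28 - 10)/(11 - 3) ≡ 18/8 mod 29. 8⁻¹ ≡ 11 (mod 29) since 8·11 = 88 ≡ 1, so λ ≡ 24.
  x = λ² - 3 - 11 = 576 - 14 ≡ 11; y = λ·(3 - 11) - 10 ≡ 1. → (11, 1)
11P: (11, 1) + (11, 28): same x and y₁ ≡ -y₂, so the sum is O.
11P = O, so the order is 11.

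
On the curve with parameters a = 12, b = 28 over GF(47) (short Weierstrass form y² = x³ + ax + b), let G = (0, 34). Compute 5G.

(7, 19)

Repeated addition: build up to 5G.
2G: tangent at (0, 34): λ = (3·0² + 12)/(2·34) ≡ 12/21. 21⁻¹ ≡ 9 (mod 47), so λ ≡ 12·9 ≡ 14.
  x = λ² - 0 - 0 = 196 - 0 ≡ 8; y = λ·(0 - 8) - 34 ≡ 42. → (8, 42)
3G: (8, 42) + (0, 34). λ = (34 - 42)/(0 - 8) ≡ 39/39 mod 47. 39⁻¹ ≡ 41 (mod 47), so λ ≡ 1.
  x = λ² - 8 - 0 = 1 - 8 ≡ 40; y = λ·(8 - 40) - 42 ≡ 20. → (40, 20)
4G: (40, 20) + (0, 34). λ = (34 - 20)/(0 - 40) ≡ 14/7 mod 47. 7⁻¹ ≡ 27 (mod 47) since 7·27 = 189 ≡ 1, so λ ≡ 2.
  x = λ² - 40 - 0 = 4 - 40 ≡ 11; y = λ·(40 - 11) - 20 ≡ 38. → (11, 38)
5G: (11, 38) + (0, 34). λ = (34 - 38)/(0 - 11) ≡ 43/36 mod 47. 36⁻¹ ≡ 17 (mod 47), so λ ≡ 26.
  x = λ² - 11 - 0 = 676 - 11 ≡ 7; y = λ·(11 - 7) - 38 ≡ 19. → (7, 19)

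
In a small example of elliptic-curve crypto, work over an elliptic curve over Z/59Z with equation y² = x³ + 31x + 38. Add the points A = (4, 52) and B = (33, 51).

(26, 22)

(4, 52) + (33, 51). λ = (51 - 52)/(33 - 4) ≡ 58/29 mod 59. 29⁻¹ ≡ 57 (mod 59) since 29·57 = 1653 ≡ 1, so λ ≡ 2.
  x = λ² - 4 - 33 = 4 - 37 ≡ 26; y = λ·(4 - 26) - 52 ≡ 22. → (26, 22)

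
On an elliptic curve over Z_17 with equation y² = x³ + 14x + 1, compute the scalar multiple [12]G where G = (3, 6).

Repeated addition: build up to 12G.
2G: tangent at (3, 6): λ = (3·3² + 14)/(2·6) ≡ 7/12. 12⁻¹ ≡ 10 (mod 17), so λ ≡ 7·10 ≡ 2.
  x = λ² - 3 - 3 = 4 - 6 ≡ 15; y = λ·(3 - 15) - 6 ≡ 4. → (15, 4)
3G: (15, 4) + (3, 6). λ = (6 - 4)/(3 - 15) ≡ 2/5 mod 17. 5⁻¹ ≡ 7 (mod 17), so λ ≡ 14.
  x = λ² - 15 - 3 = 196 - 18 ≡ 8; y = λ·(15 - 8) - 4 ≡ 9. → (8, 9)
4G: (8, 9) + (3, 6). λ = (6 - 9)/(3 - 8) ≡ 14/12 mod 17. 12⁻¹ ≡ 10 (mod 17) since 12·10 = 120 ≡ 1, so λ ≡ 4.
  x = λ² - 8 - 3 = 16 - 11 ≡ 5; y = λ·(8 - 5) - 9 ≡ 3. → (5, 3)
5G: (5, 3) + (3, 6). λ = (6 - 3)/(3 - 5) ≡ 3/15 mod 17. 15⁻¹ ≡ 8 (mod 17), so λ ≡ 7.
  x = λ² - 5 - 3 = 49 - 8 ≡ 7; y = λ·(5 - 7) - 3 ≡ 0. → (7, 0)
6G: (7, 0) + (3, 6). λ = (6 - 0)/(3 - 7) ≡ 6/13 mod 17. 13⁻¹ ≡ 4 (mod 17) since 13·4 = 52 ≡ 1, so λ ≡ 7.
  x = λ² - 7 - 3 = 49 - 10 ≡ 5; y = λ·(7 - 5) - 0 ≡ 14. → (5, 14)
7G: (5, 14) + (3, 6). λ = (6 - 14)/(3 - 5) ≡ 9/15 mod 17. 15⁻¹ ≡ 8 (mod 17) since 15·8 = 120 ≡ 1, so λ ≡ 4.
  x = λ² - 5 - 3 = 16 - 8 ≡ 8; y = λ·(5 - 8) - 14 ≡ 8. → (8, 8)
8G: (8, 8) + (3, 6). λ = (6 - 8)/(3 - 8) ≡ 15/12 mod 17. 12⁻¹ ≡ 10 (mod 17), so λ ≡ 14.
  x = λ² - 8 - 3 = 196 - 11 ≡ 15; y = λ·(8 - 15) - 8 ≡ 13. → (15, 13)
9G: (15, 13) + (3, 6). λ = (6 - 13)/(3 - 15) ≡ 10/5 mod 17. 5⁻¹ ≡ 7 (mod 17), so λ ≡ 2.
  x = λ² - 15 - 3 = 4 - 18 ≡ 3; y = λ·(15 - 3) - 13 ≡ 11. → (3, 11)
10G: (3, 11) + (3, 6): same x and y₁ ≡ -y₂, so the sum is O.
11G: O + (3, 6) = (3, 6) (identity).
12G: tangent at (3, 6): λ = (3·3² + 14)/(2·6) ≡ 7/12. 12⁻¹ ≡ 10 (mod 17), so λ ≡ 7·10 ≡ 2.
  x = λ² - 3 - 3 = 4 - 6 ≡ 15; y = λ·(3 - 15) - 6 ≡ 4. → (15, 4)

(15, 4)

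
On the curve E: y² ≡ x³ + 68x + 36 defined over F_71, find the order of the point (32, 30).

2P: tangent at (32, 30): λ = (3·32² + 68)/(2·30) ≡ 16/60. 60⁻¹ ≡ 58 (mod 71) since 60·58 = 3480 ≡ 1, so λ ≡ 16·58 ≡ 5.
  x = λ² - 32 - 32 = 25 - 64 ≡ 32; y = λ·(32 - 32) - 30 ≡ 41. → (32, 41)
3P: (32, 41) + (32, 30): same x and y₁ ≡ -y₂, so the sum is O.
3P = O, so the order is 3.

3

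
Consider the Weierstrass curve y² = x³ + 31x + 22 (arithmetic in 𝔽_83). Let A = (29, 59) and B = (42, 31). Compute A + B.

(52, 48)

(29, 59) + (42, 31). λ = (31 - 59)/(42 - 29) ≡ 55/13 mod 83. 13⁻¹ ≡ 32 (mod 83), so λ ≡ 17.
  x = λ² - 29 - 42 = 289 - 71 ≡ 52; y = λ·(29 - 52) - 59 ≡ 48. → (52, 48)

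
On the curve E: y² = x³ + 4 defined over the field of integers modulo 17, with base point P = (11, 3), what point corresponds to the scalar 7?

Repeated addition: build up to 7P.
2P: tangent at (11, 3): λ = (3·11² + 0)/(2·3) ≡ 6/6. 6⁻¹ ≡ 3 (mod 17), so λ ≡ 6·3 ≡ 1.
  x = λ² - 11 - 11 = 1 - 22 ≡ 13; y = λ·(11 - 13) - 3 ≡ 12. → (13, 12)
3P: (13, 12) + (11, 3). λ = (3 - 12)/(11 - 13) ≡ 8/15 mod 17. 15⁻¹ ≡ 8 (mod 17), so λ ≡ 13.
  x = λ² - 13 - 11 = 169 - 24 ≡ 9; y = λ·(13 - 9) - 12 ≡ 6. → (9, 6)
4P: (9, 6) + (11, 3). λ = (3 - 6)/(11 - 9) ≡ 14/2 mod 17. 2⁻¹ ≡ 9 (mod 17) since 2·9 = 18 ≡ 1, so λ ≡ 7.
  x = λ² - 9 - 11 = 49 - 20 ≡ 12; y = λ·(9 - 12) - 6 ≡ 7. → (12, 7)
5P: (12, 7) + (11, 3). λ = (3 - 7)/(11 - 12) ≡ 13/16 mod 17. 16⁻¹ ≡ 16 (mod 17) since 16·16 = 256 ≡ 1, so λ ≡ 4.
  x = λ² - 12 - 11 = 16 - 23 ≡ 10; y = λ·(12 - 10) - 7 ≡ 1. → (10, 1)
6P: (10, 1) + (11, 3). λ = (3 - 1)/(11 - 10) ≡ 2/1 mod 17. 1⁻¹ ≡ 1 (mod 17), so λ ≡ 2.
  x = λ² - 10 - 11 = 4 - 21 ≡ 0; y = λ·(10 - 0) - 1 ≡ 2. → (0, 2)
7P: (0, 2) + (11, 3). λ = (3 - 2)/(11 - 0) ≡ 1/11 mod 17. 11⁻¹ ≡ 14 (mod 17) since 11·14 = 154 ≡ 1, so λ ≡ 14.
  x = λ² - 0 - 11 = 196 - 11 ≡ 15; y = λ·(0 - 15) - 2 ≡ 9. → (15, 9)

(15, 9)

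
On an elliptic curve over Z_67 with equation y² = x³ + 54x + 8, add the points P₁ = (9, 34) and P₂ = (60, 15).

(7, 27)

(9, 34) + (60, 15). λ = (15 - 34)/(60 - 9) ≡ 48/51 mod 67. 51⁻¹ ≡ 46 (mod 67), so λ ≡ 64.
  x = λ² - 9 - 60 = 4096 - 69 ≡ 7; y = λ·(9 - 7) - 34 ≡ 27. → (7, 27)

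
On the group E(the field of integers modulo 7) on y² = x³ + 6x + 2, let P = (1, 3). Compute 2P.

tangent at (1, 3): λ = (3·1² + 6)/(2·3) ≡ 2/6. 6⁻¹ ≡ 6 (mod 7), so λ ≡ 2·6 ≡ 5.
  x = λ² - 1 - 1 = 25 - 2 ≡ 2; y = λ·(1 - 2) - 3 ≡ 6. → (2, 6)

(2, 6)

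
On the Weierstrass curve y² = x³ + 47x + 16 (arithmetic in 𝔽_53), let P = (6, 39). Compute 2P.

(1, 45)

tangent at (6, 39): λ = (3·6² + 47)/(2·39) ≡ 49/25. 25⁻¹ ≡ 17 (mod 53) since 25·17 = 425 ≡ 1, so λ ≡ 49·17 ≡ 38.
  x = λ² - 6 - 6 = 1444 - 12 ≡ 1; y = λ·(6 - 1) - 39 ≡ 45. → (1, 45)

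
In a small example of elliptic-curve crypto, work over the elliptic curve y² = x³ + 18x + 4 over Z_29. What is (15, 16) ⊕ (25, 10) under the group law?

(15, 16) + (25, 10). λ = (10 - 16)/(25 - 15) ≡ 23/10 mod 29. 10⁻¹ ≡ 3 (mod 29), so λ ≡ 11.
  x = λ² - 15 - 25 = 121 - 40 ≡ 23; y = λ·(15 - 23) - 16 ≡ 12. → (23, 12)

(23, 12)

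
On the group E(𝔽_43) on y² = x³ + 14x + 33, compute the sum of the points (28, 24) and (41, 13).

(28, 24) + (41, 13). λ = (13 - 24)/(41 - 28) ≡ 32/13 mod 43. 13⁻¹ ≡ 10 (mod 43), so λ ≡ 19.
  x = λ² - 28 - 41 = 361 - 69 ≡ 34; y = λ·(28 - 34) - 24 ≡ 34. → (34, 34)

(34, 34)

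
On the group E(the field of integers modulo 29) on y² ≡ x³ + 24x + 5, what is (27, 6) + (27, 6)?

(13, 7)

tangent at (27, 6): λ = (3·27² + 24)/(2·6) ≡ 7/12. 12⁻¹ ≡ 17 (mod 29), so λ ≡ 7·17 ≡ 3.
  x = λ² - 27 - 27 = 9 - 54 ≡ 13; y = λ·(27 - 13) - 6 ≡ 7. → (13, 7)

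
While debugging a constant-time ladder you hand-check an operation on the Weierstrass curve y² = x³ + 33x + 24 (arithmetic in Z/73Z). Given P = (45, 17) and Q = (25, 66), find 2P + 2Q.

First 2P:
Repeated addition: build up to 2P.
2P: tangent at (45, 17): λ = (3·45² + 33)/(2·17) ≡ 49/34. 34⁻¹ ≡ 58 (mod 73) since 34·58 = 1972 ≡ 1, so λ ≡ 49·58 ≡ 68.
  x = λ² - 45 - 45 = 4624 - 90 ≡ 8; y = λ·(45 - 8) - 17 ≡ 17. → (8, 17)
2P = (8, 17).
Next 2Q:
Repeated addition: build up to 2Q.
2Q: tangent at (25, 66): λ = (3·25² + 33)/(2·66) ≡ 10/59. 59⁻¹ ≡ 26 (mod 73), so λ ≡ 10·26 ≡ 41.
  x = λ² - 25 - 25 = 1681 - 50 ≡ 25; y = λ·(25 - 25) - 66 ≡ 7. → (25, 7)
2Q = (25, 7).
Finally 2P + 2Q:
(8, 17) + (25, 7). λ = (7 - 17)/(25 - 8) ≡ 63/17 mod 73. 17⁻¹ ≡ 43 (mod 73) since 17·43 = 731 ≡ 1, so λ ≡ 8.
  x = λ² - 8 - 25 = 64 - 33 ≡ 31; y = λ·(8 - 31) - 17 ≡ 18. → (31, 18)

(31, 18)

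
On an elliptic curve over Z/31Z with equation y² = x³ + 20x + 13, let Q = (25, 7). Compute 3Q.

Repeated addition: build up to 3Q.
2Q: tangent at (25, 7): λ = (3·25² + 20)/(2·7) ≡ 4/14. 14⁻¹ ≡ 20 (mod 31) since 14·20 = 280 ≡ 1, so λ ≡ 4·20 ≡ 18.
  x = λ² - 25 - 25 = 324 - 50 ≡ 26; y = λ·(25 - 26) - 7 ≡ 6. → (26, 6)
3Q: (26, 6) + (25, 7). λ = (7 - 6)/(25 - 26) ≡ 1/30 mod 31. 30⁻¹ ≡ 30 (mod 31) since 30·30 = 900 ≡ 1, so λ ≡ 30.
  x = λ² - 26 - 25 = 900 - 51 ≡ 12; y = λ·(26 - 12) - 6 ≡ 11. → (12, 11)

(12, 11)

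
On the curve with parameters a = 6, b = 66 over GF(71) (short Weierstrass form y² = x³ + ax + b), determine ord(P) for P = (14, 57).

11

2P: tangent at (14, 57): λ = (3·14² + 6)/(2·57) ≡ 26/43. 43⁻¹ ≡ 38 (mod 71) since 43·38 = 1634 ≡ 1, so λ ≡ 26·38 ≡ 65.
  x = λ² - 14 - 14 = 4225 - 28 ≡ 8; y = λ·(14 - 8) - 57 ≡ 49. → (8, 49)
3P: (8, 49) + (14, 57). λ = (57 - 49)/(14 - 8) ≡ 8/6 mod 71. 6⁻¹ ≡ 12 (mod 71), so λ ≡ 25.
  x = λ² - 8 - 14 = 625 - 22 ≡ 35; y = λ·(8 - 35) - 49 ≡ 57. → (35, 57)
4P: (35, 57) + (14, 57). λ = (57 - 57)/(14 - 35) ≡ 0/50 mod 71. 50⁻¹ ≡ 27 (mod 71) since 50·27 = 1350 ≡ 1, so λ ≡ 0.
  x = λ² - 35 - 14 = 0 - 49 ≡ 22; y = λ·(35 - 22) - 57 ≡ 14. → (22, 14)
5P: (22, 14) + (14, 57). λ = (57 - 14)/(14 - 22) ≡ 43/63 mod 71. 63⁻¹ ≡ 62 (mod 71), so λ ≡ 39.
  x = λ² - 22 - 14 = 1521 - 36 ≡ 65; y = λ·(22 - 65) - 14 ≡ 13. → (65, 13)
6P: (65, 13) + (14, 57). λ = (57 - 13)/(14 - 65) ≡ 44/20 mod 71. 20⁻¹ ≡ 32 (mod 71), so λ ≡ 59.
  x = λ² - 65 - 14 = 3481 - 79 ≡ 65; y = λ·(65 - 65) - 13 ≡ 58. → (65, 58)
7P: (65, 58) + (14, 57). λ = (57 - 58)/(14 - 65) ≡ 70/20 mod 71. 20⁻¹ ≡ 32 (mod 71) since 20·32 = 640 ≡ 1, so λ ≡ 39.
  x = λ² - 65 - 14 = 1521 - 79 ≡ 22; y = λ·(65 - 22) - 58 ≡ 57. → (22, 57)
8P: (22, 57) + (14, 57). λ = (57 - 57)/(14 - 22) ≡ 0/63 mod 71. 63⁻¹ ≡ 62 (mod 71), so λ ≡ 0.
  x = λ² - 22 - 14 = 0 - 36 ≡ 35; y = λ·(22 - 35) - 57 ≡ 14. → (35, 14)
9P: (35, 14) + (14, 57). λ = (57 - 14)/(14 - 35) ≡ 43/50 mod 71. 50⁻¹ ≡ 27 (mod 71) since 50·27 = 1350 ≡ 1, so λ ≡ 25.
  x = λ² - 35 - 14 = 625 - 49 ≡ 8; y = λ·(35 - 8) - 14 ≡ 22. → (8, 22)
10P: (8, 22) + (14, 57). λ = (57 - 22)/(14 - 8) ≡ 35/6 mod 71. 6⁻¹ ≡ 12 (mod 71) since 6·12 = 72 ≡ 1, so λ ≡ 65.
  x = λ² - 8 - 14 = 4225 - 22 ≡ 14; y = λ·(8 - 14) - 22 ≡ 14. → (14, 14)
11P: (14, 14) + (14, 57): same x and y₁ ≡ -y₂, so the sum is O.
11P = O, so the order is 11.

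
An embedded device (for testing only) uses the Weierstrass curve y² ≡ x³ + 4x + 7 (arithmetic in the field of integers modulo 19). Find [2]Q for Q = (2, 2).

tangent at (2, 2): λ = (3·2² + 4)/(2·2) ≡ 16/4. 4⁻¹ ≡ 5 (mod 19) since 4·5 = 20 ≡ 1, so λ ≡ 16·5 ≡ 4.
  x = λ² - 2 - 2 = 16 - 4 ≡ 12; y = λ·(2 - 12) - 2 ≡ 15. → (12, 15)

(12, 15)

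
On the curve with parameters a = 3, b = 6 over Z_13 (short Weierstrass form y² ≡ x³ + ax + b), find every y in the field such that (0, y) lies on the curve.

x³ + 3x + 6 = 6 ≡ 6 (mod 13).
6 is a non-residue mod 13; no y exists.

none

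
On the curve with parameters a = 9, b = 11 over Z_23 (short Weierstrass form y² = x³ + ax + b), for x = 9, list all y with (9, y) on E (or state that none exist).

4, 19

x³ + 9x + 11 = 821 ≡ 16 (mod 23).
Square roots of 16 mod 23: 4 and 19 (since 4² = 16 ≡ 16).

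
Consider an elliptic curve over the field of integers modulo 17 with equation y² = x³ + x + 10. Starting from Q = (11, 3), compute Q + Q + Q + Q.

(11, 3)

Double-and-add on 4 = (100)₂. Start with Q = (11, 3) for the leading 1-bit.
double: tangent at (11, 3): λ = (3·11² + 1)/(2·3) ≡ 7/6. 6⁻¹ ≡ 3 (mod 17) since 6·3 = 18 ≡ 1, so λ ≡ 7·3 ≡ 4.
  x = λ² - 11 - 11 = 16 - 22 ≡ 11; y = λ·(11 - 11) - 3 ≡ 14. → (11, 14)
double: tangent at (11, 14): λ = (3·11² + 1)/(2·14) ≡ 7/11. 11⁻¹ ≡ 14 (mod 17) since 11·14 = 154 ≡ 1, so λ ≡ 7·14 ≡ 13.
  x = λ² - 11 - 11 = 169 - 22 ≡ 11; y = λ·(11 - 11) - 14 ≡ 3. → (11, 3)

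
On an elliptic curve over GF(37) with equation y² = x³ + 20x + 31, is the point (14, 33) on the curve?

no

y² = 33² ≡ 16; x³ + 20x + 31 = 3055 ≡ 21 (mod 37). 16 ≠ 21.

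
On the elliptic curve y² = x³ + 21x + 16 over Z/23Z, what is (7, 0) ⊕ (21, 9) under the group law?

(19, 12)

(7, 0) + (21, 9). λ = (9 - 0)/(21 - 7) ≡ 9/14 mod 23. 14⁻¹ ≡ 5 (mod 23), so λ ≡ 22.
  x = λ² - 7 - 21 = 484 - 28 ≡ 19; y = λ·(7 - 19) - 0 ≡ 12. → (19, 12)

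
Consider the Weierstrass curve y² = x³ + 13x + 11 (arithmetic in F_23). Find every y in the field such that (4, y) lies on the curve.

9, 14

x³ + 13x + 11 = 127 ≡ 12 (mod 23).
Square roots of 12 mod 23: 9 and 14 (since 9² = 81 ≡ 12).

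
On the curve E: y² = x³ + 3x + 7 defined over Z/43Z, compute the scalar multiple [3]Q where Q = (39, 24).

Repeated addition: build up to 3Q.
2Q: tangent at (39, 24): λ = (3·39² + 3)/(2·24) ≡ 8/5. 5⁻¹ ≡ 26 (mod 43) since 5·26 = 130 ≡ 1, so λ ≡ 8·26 ≡ 36.
  x = λ² - 39 - 39 = 1296 - 78 ≡ 14; y = λ·(39 - 14) - 24 ≡ 16. → (14, 16)
3Q: (14, 16) + (39, 24). λ = (24 - 16)/(39 - 14) ≡ 8/25 mod 43. 25⁻¹ ≡ 31 (mod 43), so λ ≡ 33.
  x = λ² - 14 - 39 = 1089 - 53 ≡ 4; y = λ·(14 - 4) - 16 ≡ 13. → (4, 13)

(4, 13)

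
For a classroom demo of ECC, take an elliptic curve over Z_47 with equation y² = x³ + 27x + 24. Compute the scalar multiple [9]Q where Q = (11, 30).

Repeated addition: build up to 9Q.
2Q: tangent at (11, 30): λ = (3·11² + 27)/(2·30) ≡ 14/13. 13⁻¹ ≡ 29 (mod 47), so λ ≡ 14·29 ≡ 30.
  x = λ² - 11 - 11 = 900 - 22 ≡ 32; y = λ·(11 - 32) - 30 ≡ 45. → (32, 45)
3Q: (32, 45) + (11, 30). λ = (30 - 45)/(11 - 32) ≡ 32/26 mod 47. 26⁻¹ ≡ 38 (mod 47), so λ ≡ 41.
  x = λ² - 32 - 11 = 1681 - 43 ≡ 40; y = λ·(32 - 40) - 45 ≡ 3. → (40, 3)
4Q: (40, 3) + (11, 30). λ = (30 - 3)/(11 - 40) ≡ 27/18 mod 47. 18⁻¹ ≡ 34 (mod 47), so λ ≡ 25.
  x = λ² - 40 - 11 = 625 - 51 ≡ 10; y = λ·(40 - 10) - 3 ≡ 42. → (10, 42)
5Q: (10, 42) + (11, 30). λ = (30 - 42)/(11 - 10) ≡ 35/1 mod 47. 1⁻¹ ≡ 1 (mod 47), so λ ≡ 35.
  x = λ² - 10 - 11 = 1225 - 21 ≡ 29; y = λ·(10 - 29) - 42 ≡ 45. → (29, 45)
6Q: (29, 45) + (11, 30). λ = (30 - 45)/(11 - 29) ≡ 32/29 mod 47. 29⁻¹ ≡ 13 (mod 47), so λ ≡ 40.
  x = λ² - 29 - 11 = 1600 - 40 ≡ 9; y = λ·(29 - 9) - 45 ≡ 3. → (9, 3)
7Q: (9, 3) + (11, 30). λ = (30 - 3)/(11 - 9) ≡ 27/2 mod 47. 2⁻¹ ≡ 24 (mod 47), so λ ≡ 37.
  x = λ² - 9 - 11 = 1369 - 20 ≡ 33; y = λ·(9 - 33) - 3 ≡ 2. → (33, 2)
8Q: (33, 2) + (11, 30). λ = (30 - 2)/(11 - 33) ≡ 28/25 mod 47. 25⁻¹ ≡ 32 (mod 47) since 25·32 = 800 ≡ 1, so λ ≡ 3.
  x = λ² - 33 - 11 = 9 - 44 ≡ 12; y = λ·(33 - 12) - 2 ≡ 14. → (12, 14)
9Q: (12, 14) + (11, 30). λ = (30 - 14)/(11 - 12) ≡ 16/46 mod 47. 46⁻¹ ≡ 46 (mod 47), so λ ≡ 31.
  x = λ² - 12 - 11 = 961 - 23 ≡ 45; y = λ·(12 - 45) - 14 ≡ 44. → (45, 44)

(45, 44)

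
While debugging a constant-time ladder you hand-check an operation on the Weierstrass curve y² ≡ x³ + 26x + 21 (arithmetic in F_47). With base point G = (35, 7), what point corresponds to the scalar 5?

Repeated addition: build up to 5G.
2G: tangent at (35, 7): λ = (3·35² + 26)/(2·7) ≡ 35/14. 14⁻¹ ≡ 37 (mod 47) since 14·37 = 518 ≡ 1, so λ ≡ 35·37 ≡ 26.
  x = λ² - 35 - 35 = 676 - 70 ≡ 42; y = λ·(35 - 42) - 7 ≡ 46. → (42, 46)
3G: (42, 46) + (35, 7). λ = (7 - 46)/(35 - 42) ≡ 8/40 mod 47. 40⁻¹ ≡ 20 (mod 47), so λ ≡ 19.
  x = λ² - 42 - 35 = 361 - 77 ≡ 2; y = λ·(42 - 2) - 46 ≡ 9. → (2, 9)
4G: (2, 9) + (35, 7). λ = (7 - 9)/(35 - 2) ≡ 45/33 mod 47. 33⁻¹ ≡ 10 (mod 47), so λ ≡ 27.
  x = λ² - 2 - 35 = 729 - 37 ≡ 34; y = λ·(2 - 34) - 9 ≡ 20. → (34, 20)
5G: (34, 20) + (35, 7). λ = (7 - 20)/(35 - 34) ≡ 34/1 mod 47. 1⁻¹ ≡ 1 (mod 47), so λ ≡ 34.
  x = λ² - 34 - 35 = 1156 - 69 ≡ 6; y = λ·(34 - 6) - 20 ≡ 39. → (6, 39)

(6, 39)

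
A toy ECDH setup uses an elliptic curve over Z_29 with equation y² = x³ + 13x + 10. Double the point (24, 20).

tangent at (24, 20): λ = (3·24² + 13)/(2·20) ≡ 1/11. 11⁻¹ ≡ 8 (mod 29), so λ ≡ 1·8 ≡ 8.
  x = λ² - 24 - 24 = 64 - 48 ≡ 16; y = λ·(24 - 16) - 20 ≡ 15. → (16, 15)

(16, 15)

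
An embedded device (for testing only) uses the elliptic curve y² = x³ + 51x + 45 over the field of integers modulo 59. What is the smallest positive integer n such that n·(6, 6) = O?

2P: tangent at (6, 6): λ = (3·6² + 51)/(2·6) ≡ 41/12. 12⁻¹ ≡ 5 (mod 59), so λ ≡ 41·5 ≡ 28.
  x = λ² - 6 - 6 = 784 - 12 ≡ 5; y = λ·(6 - 5) - 6 ≡ 22. → (5, 22)
3P: (5, 22) + (6, 6). λ = (6 - 22)/(6 - 5) ≡ 43/1 mod 59. 1⁻¹ ≡ 1 (mod 59) since 1·1 = 1 ≡ 1, so λ ≡ 43.
  x = λ² - 5 - 6 = 1849 - 11 ≡ 9; y = λ·(5 - 9) - 22 ≡ 42. → (9, 42)
4P: (9, 42) + (6, 6). λ = (6 - 42)/(6 - 9) ≡ 23/56 mod 59. 56⁻¹ ≡ 39 (mod 59), so λ ≡ 12.
  x = λ² - 9 - 6 = 144 - 15 ≡ 11; y = λ·(9 - 11) - 42 ≡ 52. → (11, 52)
5P: (11, 52) + (6, 6). λ = (6 - 52)/(6 - 11) ≡ 13/54 mod 59. 54⁻¹ ≡ 47 (mod 59) since 54·47 = 2538 ≡ 1, so λ ≡ 21.
  x = λ² - 11 - 6 = 441 - 17 ≡ 11; y = λ·(11 - 11) - 52 ≡ 7. → (11, 7)
6P: (11, 7) + (6, 6). λ = (6 - 7)/(6 - 11) ≡ 58/54 mod 59. 54⁻¹ ≡ 47 (mod 59), so λ ≡ 12.
  x = λ² - 11 - 6 = 144 - 17 ≡ 9; y = λ·(11 - 9) - 7 ≡ 17. → (9, 17)
7P: (9, 17) + (6, 6). λ = (6 - 17)/(6 - 9) ≡ 48/56 mod 59. 56⁻¹ ≡ 39 (mod 59), so λ ≡ 43.
  x = λ² - 9 - 6 = 1849 - 15 ≡ 5; y = λ·(9 - 5) - 17 ≡ 37. → (5, 37)
8P: (5, 37) + (6, 6). λ = (6 - 37)/(6 - 5) ≡ 28/1 mod 59. 1⁻¹ ≡ 1 (mod 59) since 1·1 = 1 ≡ 1, so λ ≡ 28.
  x = λ² - 5 - 6 = 784 - 11 ≡ 6; y = λ·(5 - 6) - 37 ≡ 53. → (6, 53)
9P: (6, 53) + (6, 6): same x and y₁ ≡ -y₂, so the sum is O.
9P = O, so the order is 9.

9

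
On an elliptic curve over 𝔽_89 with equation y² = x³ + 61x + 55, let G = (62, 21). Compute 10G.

Repeated addition: build up to 10G.
2G: tangent at (62, 21): λ = (3·62² + 61)/(2·21) ≡ 23/42. 42⁻¹ ≡ 53 (mod 89) since 42·53 = 2226 ≡ 1, so λ ≡ 23·53 ≡ 62.
  x = λ² - 62 - 62 = 3844 - 124 ≡ 71; y = λ·(62 - 71) - 21 ≡ 44. → (71, 44)
3G: (71, 44) + (62, 21). λ = (21 - 44)/(62 - 71) ≡ 66/80 mod 89. 80⁻¹ ≡ 79 (mod 89), so λ ≡ 52.
  x = λ² - 71 - 62 = 2704 - 133 ≡ 79; y = λ·(71 - 79) - 44 ≡ 74. → (79, 74)
4G: (79, 74) + (62, 21). λ = (21 - 74)/(62 - 79) ≡ 36/72 mod 89. 72⁻¹ ≡ 68 (mod 89), so λ ≡ 45.
  x = λ² - 79 - 62 = 2025 - 141 ≡ 15; y = λ·(79 - 15) - 74 ≡ 47. → (15, 47)
5G: (15, 47) + (62, 21). λ = (21 - 47)/(62 - 15) ≡ 63/47 mod 89. 47⁻¹ ≡ 36 (mod 89), so λ ≡ 43.
  x = λ² - 15 - 62 = 1849 - 77 ≡ 81; y = λ·(15 - 81) - 47 ≡ 52. → (81, 52)
6G: (81, 52) + (62, 21). λ = (21 - 52)/(62 - 81) ≡ 58/70 mod 89. 70⁻¹ ≡ 14 (mod 89), so λ ≡ 11.
  x = λ² - 81 - 62 = 121 - 143 ≡ 67; y = λ·(81 - 67) - 52 ≡ 13. → (67, 13)
7G: (67, 13) + (62, 21). λ = (21 - 13)/(62 - 67) ≡ 8/84 mod 89. 84⁻¹ ≡ 71 (mod 89) since 84·71 = 5964 ≡ 1, so λ ≡ 34.
  x = λ² - 67 - 62 = 1156 - 129 ≡ 48; y = λ·(67 - 48) - 13 ≡ 10. → (48, 10)
8G: (48, 10) + (62, 21). λ = (21 - 10)/(62 - 48) ≡ 11/14 mod 89. 14⁻¹ ≡ 70 (mod 89), so λ ≡ 58.
  x = λ² - 48 - 62 = 3364 - 110 ≡ 50; y = λ·(48 - 50) - 10 ≡ 52. → (50, 52)
9G: (50, 52) + (62, 21). λ = (21 - 52)/(62 - 50) ≡ 58/12 mod 89. 12⁻¹ ≡ 52 (mod 89), so λ ≡ 79.
  x = λ² - 50 - 62 = 6241 - 112 ≡ 77; y = λ·(50 - 77) - 52 ≡ 40. → (77, 40)
10G: (77, 40) + (62, 21). λ = (21 - 40)/(62 - 77) ≡ 70/74 mod 89. 74⁻¹ ≡ 83 (mod 89) since 74·83 = 6142 ≡ 1, so λ ≡ 25.
  x = λ² - 77 - 62 = 625 - 139 ≡ 41; y = λ·(77 - 41) - 40 ≡ 59. → (41, 59)

(41, 59)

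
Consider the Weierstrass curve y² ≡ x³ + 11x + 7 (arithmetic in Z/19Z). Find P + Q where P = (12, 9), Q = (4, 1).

(12, 9) + (4, 1). λ = (1 - 9)/(4 - 12) ≡ 11/11 mod 19. 11⁻¹ ≡ 7 (mod 19), so λ ≡ 1.
  x = λ² - 12 - 4 = 1 - 16 ≡ 4; y = λ·(12 - 4) - 9 ≡ 18. → (4, 18)

(4, 18)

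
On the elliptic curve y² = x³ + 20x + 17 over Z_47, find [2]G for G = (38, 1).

(26, 26)

tangent at (38, 1): λ = (3·38² + 20)/(2·1) ≡ 28/2. 2⁻¹ ≡ 24 (mod 47) since 2·24 = 48 ≡ 1, so λ ≡ 28·24 ≡ 14.
  x = λ² - 38 - 38 = 196 - 76 ≡ 26; y = λ·(38 - 26) - 1 ≡ 26. → (26, 26)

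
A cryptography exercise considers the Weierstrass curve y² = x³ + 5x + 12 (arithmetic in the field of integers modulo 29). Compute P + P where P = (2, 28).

(3, 24)

tangent at (2, 28): λ = (3·2² + 5)/(2·28) ≡ 17/27. 27⁻¹ ≡ 14 (mod 29) since 27·14 = 378 ≡ 1, so λ ≡ 17·14 ≡ 6.
  x = λ² - 2 - 2 = 36 - 4 ≡ 3; y = λ·(2 - 3) - 28 ≡ 24. → (3, 24)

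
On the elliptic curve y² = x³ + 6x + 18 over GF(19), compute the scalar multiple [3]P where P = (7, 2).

(18, 7)

Repeated addition: build up to 3P.
2P: tangent at (7, 2): λ = (3·7² + 6)/(2·2) ≡ 1/4. 4⁻¹ ≡ 5 (mod 19) since 4·5 = 20 ≡ 1, so λ ≡ 1·5 ≡ 5.
  x = λ² - 7 - 7 = 25 - 14 ≡ 11; y = λ·(7 - 11) - 2 ≡ 16. → (11, 16)
3P: (11, 16) + (7, 2). λ = (2 - 16)/(7 - 11) ≡ 5/15 mod 19. 15⁻¹ ≡ 14 (mod 19) since 15·14 = 210 ≡ 1, so λ ≡ 13.
  x = λ² - 11 - 7 = 169 - 18 ≡ 18; y = λ·(11 - 18) - 16 ≡ 7. → (18, 7)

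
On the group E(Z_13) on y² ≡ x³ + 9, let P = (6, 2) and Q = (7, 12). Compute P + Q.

(9, 7)

(6, 2) + (7, 12). λ = (12 - 2)/(7 - 6) ≡ 10/1 mod 13. 1⁻¹ ≡ 1 (mod 13), so λ ≡ 10.
  x = λ² - 6 - 7 = 100 - 13 ≡ 9; y = λ·(6 - 9) - 2 ≡ 7. → (9, 7)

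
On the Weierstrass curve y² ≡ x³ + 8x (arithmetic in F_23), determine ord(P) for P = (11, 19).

2P: tangent at (11, 19): λ = (3·11² + 8)/(2·19) ≡ 3/15. 15⁻¹ ≡ 20 (mod 23), so λ ≡ 3·20 ≡ 14.
  x = λ² - 11 - 11 = 196 - 22 ≡ 13; y = λ·(11 - 13) - 19 ≡ 22. → (13, 22)
3P: (13, 22) + (11, 19). λ = (19 - 22)/(11 - 13) ≡ 20/21 mod 23. 21⁻¹ ≡ 11 (mod 23) since 21·11 = 231 ≡ 1, so λ ≡ 13.
  x = λ² - 13 - 11 = 169 - 24 ≡ 7; y = λ·(13 - 7) - 22 ≡ 10. → (7, 10)
4P: (7, 10) + (11, 19). λ = (19 - 10)/(11 - 7) ≡ 9/4 mod 23. 4⁻¹ ≡ 6 (mod 23), so λ ≡ 8.
  x = λ² - 7 - 11 = 64 - 18 ≡ 0; y = λ·(7 - 0) - 10 ≡ 0. → (0, 0)
5P: (0, 0) + (11, 19). λ = (19 - 0)/(11 - 0) ≡ 19/11 mod 23. 11⁻¹ ≡ 21 (mod 23), so λ ≡ 8.
  x = λ² - 0 - 11 = 64 - 11 ≡ 7; y = λ·(0 - 7) - 0 ≡ 13. → (7, 13)
6P: (7, 13) + (11, 19). λ = (19 - 13)/(11 - 7) ≡ 6/4 mod 23. 4⁻¹ ≡ 6 (mod 23) since 4·6 = 24 ≡ 1, so λ ≡ 13.
  x = λ² - 7 - 11 = 169 - 18 ≡ 13; y = λ·(7 - 13) - 13 ≡ 1. → (13, 1)
7P: (13, 1) + (11, 19). λ = (19 - 1)/(11 - 13) ≡ 18/21 mod 23. 21⁻¹ ≡ 11 (mod 23) since 21·11 = 231 ≡ 1, so λ ≡ 14.
  x = λ² - 13 - 11 = 196 - 24 ≡ 11; y = λ·(13 - 11) - 1 ≡ 4. → (11, 4)
8P: (11, 4) + (11, 19): same x and y₁ ≡ -y₂, so the sum is O.
8P = O, so the order is 8.

8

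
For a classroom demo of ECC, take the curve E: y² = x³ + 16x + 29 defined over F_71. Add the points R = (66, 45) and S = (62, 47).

(66, 45) + (62, 47). λ = (47 - 45)/(62 - 66) ≡ 2/67 mod 71. 67⁻¹ ≡ 53 (mod 71), so λ ≡ 35.
  x = λ² - 66 - 62 = 1225 - 128 ≡ 32; y = λ·(66 - 32) - 45 ≡ 9. → (32, 9)

(32, 9)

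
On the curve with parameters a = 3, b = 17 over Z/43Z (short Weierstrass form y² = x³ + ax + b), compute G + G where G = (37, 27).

tangent at (37, 27): λ = (3·37² + 3)/(2·27) ≡ 25/11. 11⁻¹ ≡ 4 (mod 43), so λ ≡ 25·4 ≡ 14.
  x = λ² - 37 - 37 = 196 - 74 ≡ 36; y = λ·(37 - 36) - 27 ≡ 30. → (36, 30)

(36, 30)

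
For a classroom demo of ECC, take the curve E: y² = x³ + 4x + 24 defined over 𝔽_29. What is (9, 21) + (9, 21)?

(24, 13)

tangent at (9, 21): λ = (3·9² + 4)/(2·21) ≡ 15/13. 13⁻¹ ≡ 9 (mod 29), so λ ≡ 15·9 ≡ 19.
  x = λ² - 9 - 9 = 361 - 18 ≡ 24; y = λ·(9 - 24) - 21 ≡ 13. → (24, 13)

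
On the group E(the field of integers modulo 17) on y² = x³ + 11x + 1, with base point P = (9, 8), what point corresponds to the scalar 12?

(0, 1)

Repeated addition: build up to 12P.
2P: tangent at (9, 8): λ = (3·9² + 11)/(2·8) ≡ 16/16. 16⁻¹ ≡ 16 (mod 17) since 16·16 = 256 ≡ 1, so λ ≡ 16·16 ≡ 1.
  x = λ² - 9 - 9 = 1 - 18 ≡ 0; y = λ·(9 - 0) - 8 ≡ 1. → (0, 1)
3P: (0, 1) + (9, 8). λ = (8 - 1)/(9 - 0) ≡ 7/9 mod 17. 9⁻¹ ≡ 2 (mod 17), so λ ≡ 14.
  x = λ² - 0 - 9 = 196 - 9 ≡ 0; y = λ·(0 - 0) - 1 ≡ 16. → (0, 16)
4P: (0, 16) + (9, 8). λ = (8 - 16)/(9 - 0) ≡ 9/9 mod 17. 9⁻¹ ≡ 2 (mod 17), so λ ≡ 1.
  x = λ² - 0 - 9 = 1 - 9 ≡ 9; y = λ·(0 - 9) - 16 ≡ 9. → (9, 9)
5P: (9, 9) + (9, 8): same x and y₁ ≡ -y₂, so the sum is O.
6P: O + (9, 8) = (9, 8) (identity).
7P: tangent at (9, 8): λ = (3·9² + 11)/(2·8) ≡ 16/16. 16⁻¹ ≡ 16 (mod 17) since 16·16 = 256 ≡ 1, so λ ≡ 16·16 ≡ 1.
  x = λ² - 9 - 9 = 1 - 18 ≡ 0; y = λ·(9 - 0) - 8 ≡ 1. → (0, 1)
8P: (0, 1) + (9, 8). λ = (8 - 1)/(9 - 0) ≡ 7/9 mod 17. 9⁻¹ ≡ 2 (mod 17), so λ ≡ 14.
  x = λ² - 0 - 9 = 196 - 9 ≡ 0; y = λ·(0 - 0) - 1 ≡ 16. → (0, 16)
9P: (0, 16) + (9, 8). λ = (8 - 16)/(9 - 0) ≡ 9/9 mod 17. 9⁻¹ ≡ 2 (mod 17), so λ ≡ 1.
  x = λ² - 0 - 9 = 1 - 9 ≡ 9; y = λ·(0 - 9) - 16 ≡ 9. → (9, 9)
10P: (9, 9) + (9, 8): same x and y₁ ≡ -y₂, so the sum is O.
11P: O + (9, 8) = (9, 8) (identity).
12P: tangent at (9, 8): λ = (3·9² + 11)/(2·8) ≡ 16/16. 16⁻¹ ≡ 16 (mod 17) since 16·16 = 256 ≡ 1, so λ ≡ 16·16 ≡ 1.
  x = λ² - 9 - 9 = 1 - 18 ≡ 0; y = λ·(9 - 0) - 8 ≡ 1. → (0, 1)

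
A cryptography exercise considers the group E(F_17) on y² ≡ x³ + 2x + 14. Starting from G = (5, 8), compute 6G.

Double-and-add on 6 = (110)₂. Start with G = (5, 8) for the leading 1-bit.
double: tangent at (5, 8): λ = (3·5² + 2)/(2·8) ≡ 9/16. 16⁻¹ ≡ 16 (mod 17), so λ ≡ 9·16 ≡ 8.
  x = λ² - 5 - 5 = 64 - 10 ≡ 3; y = λ·(5 - 3) - 8 ≡ 8. → (3, 8)
add G: (3, 8) + (5, 8). λ = (8 - 8)/(5 - 3) ≡ 0/2 mod 17. 2⁻¹ ≡ 9 (mod 17), so λ ≡ 0.
  x = λ² - 3 - 5 = 0 - 8 ≡ 9; y = λ·(3 - 9) - 8 ≡ 9. → (9, 9)
double: tangent at (9, 9): λ = (3·9² + 2)/(2·9) ≡ 7/1. 1⁻¹ ≡ 1 (mod 17) since 1·1 = 1 ≡ 1, so λ ≡ 7·1 ≡ 7.
  x = λ² - 9 - 9 = 49 - 18 ≡ 14; y = λ·(9 - 14) - 9 ≡ 7. → (14, 7)

(14, 7)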